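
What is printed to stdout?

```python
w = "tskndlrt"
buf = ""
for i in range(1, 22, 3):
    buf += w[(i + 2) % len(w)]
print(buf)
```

nrsdtkl

i=1: add w[3]='n' → 'n'
i=4: add w[6]='r' → 'nr'
i=7: add w[1]='s' → 'nrs'
i=10: add w[4]='d' → 'nrsd'
i=13: add w[7]='t' → 'nrsdt'
i=16: add w[2]='k' → 'nrsdtk'
i=19: add w[5]='l' → 'nrsdtkl'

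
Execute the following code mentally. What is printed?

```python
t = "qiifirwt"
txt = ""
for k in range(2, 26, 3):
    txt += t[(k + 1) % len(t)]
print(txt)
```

k=2: add t[3]='f' → 'f'
k=5: add t[6]='w' → 'fw'
k=8: add t[1]='i' → 'fwi'
k=11: add t[4]='i' → 'fwii'
k=14: add t[7]='t' → 'fwiit'
k=17: add t[2]='i' → 'fwiiti'
k=20: add t[5]='r' → 'fwiitir'
k=23: add t[0]='q' → 'fwiitirq'

fwiitirq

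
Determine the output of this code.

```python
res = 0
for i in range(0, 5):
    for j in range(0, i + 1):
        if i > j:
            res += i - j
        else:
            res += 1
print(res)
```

i=0,j=0: not 0>0, res = 0+1 = 1
i=1,j=0: 1>0, res = 1+1 = 2
i=1,j=1: not 1>1, res = 2+1 = 3
i=2,j=0: 2>0, res = 3+2 = 5
i=2,j=1: 2>1, res = 5+1 = 6
i=2,j=2: not 2>2, res = 6+1 = 7
i=3,j=0: 3>0, res = 7+3 = 10
i=3,j=1: 3>1, res = 10+2 = 12
i=3,j=2: 3>2, res = 12+1 = 13
i=3,j=3: not 3>3, res = 13+1 = 14
i=4,j=0: 4>0, res = 14+4 = 18
i=4,j=1: 4>1, res = 18+3 = 21
i=4,j=2: 4>2, res = 21+2 = 23
i=4,j=3: 4>3, res = 23+1 = 24
i=4,j=4: not 4>4, res = 24+1 = 25

25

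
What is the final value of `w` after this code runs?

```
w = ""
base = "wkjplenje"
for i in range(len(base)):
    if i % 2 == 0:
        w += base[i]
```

i=0: add 'w' → 'w'
i=1: skip
i=2: add 'j' → 'wj'
i=3: skip
i=4: add 'l' → 'wjl'
i=5: skip
i=6: add 'n' → 'wjln'
i=7: skip
i=8: add 'e' → 'wjlne'

'wjlne'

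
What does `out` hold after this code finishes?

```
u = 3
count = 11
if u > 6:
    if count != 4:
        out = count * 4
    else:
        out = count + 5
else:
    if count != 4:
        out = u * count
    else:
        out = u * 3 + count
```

u=3, count=11
u > 6 is False; count != 4 is True
→ out = u * count = 33

33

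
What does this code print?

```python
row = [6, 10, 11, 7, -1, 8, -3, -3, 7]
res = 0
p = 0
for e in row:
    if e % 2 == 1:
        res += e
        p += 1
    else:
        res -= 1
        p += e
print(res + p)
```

45

e=6: not odd, res = 0-1 = -1; p=6
e=10: not odd, res = (-1)-1 = -2; p=16
e=11: odd, res = (-2)+11 = 9; p=17
e=7: odd, res = 9+7 = 16; p=18
e=-1: odd, res = 16+(-1) = 15; p=19
e=8: not odd, res = 15-1 = 14; p=27
e=-3: odd, res = 14+(-3) = 11; p=28
e=-3: odd, res = 11+(-3) = 8; p=29
e=7: odd, res = 8+7 = 15; p=30
res+p = 15+30 = 45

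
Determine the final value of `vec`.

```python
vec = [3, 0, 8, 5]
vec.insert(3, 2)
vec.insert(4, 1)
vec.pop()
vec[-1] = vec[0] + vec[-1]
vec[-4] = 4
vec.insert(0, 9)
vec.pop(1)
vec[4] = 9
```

insert 2 at 3 → [3, 0, 8, 2, 5]
insert 1 at 4 → [3, 0, 8, 2, 1, 5]
pop() removes 5 → [3, 0, 8, 2, 1]
vec[-1] = vec[0]+vec[-1] = 3+1 = 4 → [3, 0, 8, 2, 4]
vec[-4] = 4 → [3, 4, 8, 2, 4]
insert 9 at 0 → [9, 3, 4, 8, 2, 4]
pop(1) removes 3 → [9, 4, 8, 2, 4]
vec[4] = 9 → [9, 4, 8, 2, 9]

[9, 4, 8, 2, 9]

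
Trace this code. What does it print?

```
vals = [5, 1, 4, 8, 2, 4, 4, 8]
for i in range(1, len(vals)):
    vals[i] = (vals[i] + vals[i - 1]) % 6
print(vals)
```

i=1: vals[1] = (1+5)%6 = 0 → [5, 0, 4, 8, 2, 4, 4, 8]
i=2: vals[2] = (4+0)%6 = 4 → [5, 0, 4, 8, 2, 4, 4, 8]
i=3: vals[3] = (8+4)%6 = 0 → [5, 0, 4, 0, 2, 4, 4, 8]
i=4: vals[4] = (2+0)%6 = 2 → [5, 0, 4, 0, 2, 4, 4, 8]
i=5: vals[5] = (4+2)%6 = 0 → [5, 0, 4, 0, 2, 0, 4, 8]
i=6: vals[6] = (4+0)%6 = 4 → [5, 0, 4, 0, 2, 0, 4, 8]
i=7: vals[7] = (8+4)%6 = 0 → [5, 0, 4, 0, 2, 0, 4, 0]

[5, 0, 4, 0, 2, 0, 4, 0]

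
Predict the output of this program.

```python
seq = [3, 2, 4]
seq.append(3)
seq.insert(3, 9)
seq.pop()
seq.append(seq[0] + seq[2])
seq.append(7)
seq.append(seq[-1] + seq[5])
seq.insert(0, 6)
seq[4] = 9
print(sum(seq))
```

52

append 3 → [3, 2, 4, 3]
insert 9 at 3 → [3, 2, 4, 9, 3]
pop() removes 3 → [3, 2, 4, 9]
append seq[0]+seq[2] = 3+4 = 7 → [3, 2, 4, 9, 7]
append 7 → [3, 2, 4, 9, 7, 7]
append seq[-1]+seq[5] = 7+7 = 14 → [3, 2, 4, 9, 7, 7, 14]
insert 6 at 0 → [6, 3, 2, 4, 9, 7, 7, 14]
seq[4] = 9 → [6, 3, 2, 4, 9, 7, 7, 14]
sum = 52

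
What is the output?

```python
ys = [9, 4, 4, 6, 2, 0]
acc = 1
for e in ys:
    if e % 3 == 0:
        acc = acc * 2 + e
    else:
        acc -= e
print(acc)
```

e=9: %3==0, acc = 1*2+9 = 11
e=4: not %3==0, acc = 11-4 = 7
e=4: not %3==0, acc = 7-4 = 3
e=6: %3==0, acc = 3*2+6 = 12
e=2: not %3==0, acc = 12-2 = 10
e=0: %3==0, acc = 10*2+0 = 20

20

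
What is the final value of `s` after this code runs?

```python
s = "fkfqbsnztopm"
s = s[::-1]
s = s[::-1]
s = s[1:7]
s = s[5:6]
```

'n'

reverse → 'mpotznsbqfkf'
reverse → 'fkfqbsnztopm'
slice [1:7] → 'kfqbsn'
slice [5:6] → 'n'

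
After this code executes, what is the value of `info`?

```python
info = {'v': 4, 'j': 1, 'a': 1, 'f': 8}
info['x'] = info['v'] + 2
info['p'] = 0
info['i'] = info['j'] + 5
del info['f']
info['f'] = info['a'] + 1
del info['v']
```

info['x'] = info['v']+2 = 6 → {'v': 4, 'j': 1, 'a': 1, 'f': 8, 'x': 6}
info['p'] = 0 → {'v': 4, 'j': 1, 'a': 1, 'f': 8, 'x': 6, 'p': 0}
info['i'] = info['j']+5 = 6 → {'v': 4, 'j': 1, 'a': 1, 'f': 8, 'x': 6, 'p': 0, 'i': 6}
del 'f' → {'v': 4, 'j': 1, 'a': 1, 'x': 6, 'p': 0, 'i': 6}
info['f'] = info['a']+1 = 2 → {'v': 4, 'j': 1, 'a': 1, 'x': 6, 'p': 0, 'i': 6, 'f': 2}
del 'v' → {'j': 1, 'a': 1, 'x': 6, 'p': 0, 'i': 6, 'f': 2}

{'j': 1, 'a': 1, 'x': 6, 'p': 0, 'i': 6, 'f': 2}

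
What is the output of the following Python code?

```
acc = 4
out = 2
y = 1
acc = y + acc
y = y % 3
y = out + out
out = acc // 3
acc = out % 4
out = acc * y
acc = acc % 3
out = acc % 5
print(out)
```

1

acc = 1+4 = 5
y = 1%3 = 1
y = 2+2 = 4
out = 5//3 = 1
acc = 1%4 = 1
out = 1*4 = 4
acc = 1%3 = 1
out = 1%5 = 1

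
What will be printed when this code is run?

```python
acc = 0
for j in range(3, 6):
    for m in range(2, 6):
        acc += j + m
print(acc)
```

j=3,m=2: acc = 0+5 = 5
j=3,m=3: acc = 5+6 = 11
j=3,m=4: acc = 11+7 = 18
j=3,m=5: acc = 18+8 = 26
j=4,m=2: acc = 26+6 = 32
j=4,m=3: acc = 32+7 = 39
j=4,m=4: acc = 39+8 = 47
j=4,m=5: acc = 47+9 = 56
j=5,m=2: acc = 56+7 = 63
j=5,m=3: acc = 63+8 = 71
j=5,m=4: acc = 71+9 = 80
j=5,m=5: acc = 80+10 = 90

90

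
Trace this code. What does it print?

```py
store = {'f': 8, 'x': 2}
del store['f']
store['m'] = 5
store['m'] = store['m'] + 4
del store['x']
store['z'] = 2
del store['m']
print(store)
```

{'z': 2}

del 'f' → {'x': 2}
store['m'] = 5 → {'x': 2, 'm': 5}
store['m'] = store['m']+4 = 9 → {'x': 2, 'm': 9}
del 'x' → {'m': 9}
store['z'] = 2 → {'m': 9, 'z': 2}
del 'm' → {'z': 2}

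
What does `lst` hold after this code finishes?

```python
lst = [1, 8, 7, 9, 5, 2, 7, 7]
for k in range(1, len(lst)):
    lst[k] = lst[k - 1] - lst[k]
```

k=1: lst[1] = 1-8 = -7 → [1, -7, 7, 9, 5, 2, 7, 7]
k=2: lst[2] = (-7)-7 = -14 → [1, -7, -14, 9, 5, 2, 7, 7]
k=3: lst[3] = (-14)-9 = -23 → [1, -7, -14, -23, 5, 2, 7, 7]
k=4: lst[4] = (-23)-5 = -28 → [1, -7, -14, -23, -28, 2, 7, 7]
k=5: lst[5] = (-28)-2 = -30 → [1, -7, -14, -23, -28, -30, 7, 7]
k=6: lst[6] = (-30)-7 = -37 → [1, -7, -14, -23, -28, -30, -37, 7]
k=7: lst[7] = (-37)-7 = -44 → [1, -7, -14, -23, -28, -30, -37, -44]

[1, -7, -14, -23, -28, -30, -37, -44]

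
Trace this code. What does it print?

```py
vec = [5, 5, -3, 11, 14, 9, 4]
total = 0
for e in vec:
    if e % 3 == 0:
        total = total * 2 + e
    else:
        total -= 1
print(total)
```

e=5: not %3==0, total = 0-1 = -1
e=5: not %3==0, total = (-1)-1 = -2
e=-3: %3==0, total = (-2)*2+(-3) = -7
e=11: not %3==0, total = (-7)-1 = -8
e=14: not %3==0, total = (-8)-1 = -9
e=9: %3==0, total = (-9)*2+9 = -9
e=4: not %3==0, total = (-9)-1 = -10

-10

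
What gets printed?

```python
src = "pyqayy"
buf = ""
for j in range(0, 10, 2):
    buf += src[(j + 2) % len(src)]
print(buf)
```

qypqy

j=0: add src[2]='q' → 'q'
j=2: add src[4]='y' → 'qy'
j=4: add src[0]='p' → 'qyp'
j=6: add src[2]='q' → 'qypq'
j=8: add src[4]='y' → 'qypqy'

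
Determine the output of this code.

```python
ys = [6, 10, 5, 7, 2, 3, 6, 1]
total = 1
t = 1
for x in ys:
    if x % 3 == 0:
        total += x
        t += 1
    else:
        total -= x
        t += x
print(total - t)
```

-38

x=6: %3==0, total = 1+6 = 7; t=2
x=10: not %3==0, total = 7-10 = -3; t=12
x=5: not %3==0, total = (-3)-5 = -8; t=17
x=7: not %3==0, total = (-8)-7 = -15; t=24
x=2: not %3==0, total = (-15)-2 = -17; t=26
x=3: %3==0, total = (-17)+3 = -14; t=27
x=6: %3==0, total = (-14)+6 = -8; t=28
x=1: not %3==0, total = (-8)-1 = -9; t=29
total-t = (-9)-29 = -38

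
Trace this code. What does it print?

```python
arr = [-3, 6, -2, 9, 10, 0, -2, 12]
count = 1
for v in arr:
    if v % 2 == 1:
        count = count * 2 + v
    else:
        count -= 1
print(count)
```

v=-3: odd, count = 1*2+(-3) = -1
v=6: not odd, count = (-1)-1 = -2
v=-2: not odd, count = (-2)-1 = -3
v=9: odd, count = (-3)*2+9 = 3
v=10: not odd, count = 3-1 = 2
v=0: not odd, count = 2-1 = 1
v=-2: not odd, count = 1-1 = 0
v=12: not odd, count = 0-1 = -1

-1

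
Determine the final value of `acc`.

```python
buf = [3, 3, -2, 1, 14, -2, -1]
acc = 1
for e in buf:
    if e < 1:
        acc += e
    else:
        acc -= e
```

-25

e=3: not <1, acc = 1-3 = -2
e=3: not <1, acc = (-2)-3 = -5
e=-2: <1, acc = (-5)+(-2) = -7
e=1: not <1, acc = (-7)-1 = -8
e=14: not <1, acc = (-8)-14 = -22
e=-2: <1, acc = (-22)+(-2) = -24
e=-1: <1, acc = (-24)+(-1) = -25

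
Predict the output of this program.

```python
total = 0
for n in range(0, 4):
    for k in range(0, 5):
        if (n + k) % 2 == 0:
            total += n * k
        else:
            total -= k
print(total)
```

8

n=0,k=0: even sum, total = 0+0 = 0
n=0,k=1: odd sum, total = 0-1 = -1
n=0,k=2: even sum, total = (-1)+0 = -1
n=0,k=3: odd sum, total = (-1)-3 = -4
n=0,k=4: even sum, total = (-4)+0 = -4
n=1,k=0: odd sum, total = (-4)-0 = -4
n=1,k=1: even sum, total = (-4)+1 = -3
n=1,k=2: odd sum, total = (-3)-2 = -5
n=1,k=3: even sum, total = (-5)+3 = -2
n=1,k=4: odd sum, total = (-2)-4 = -6
n=2,k=0: even sum, total = (-6)+0 = -6
n=2,k=1: odd sum, total = (-6)-1 = -7
n=2,k=2: even sum, total = (-7)+4 = -3
n=2,k=3: odd sum, total = (-3)-3 = -6
n=2,k=4: even sum, total = (-6)+8 = 2
n=3,k=0: odd sum, total = 2-0 = 2
n=3,k=1: even sum, total = 2+3 = 5
n=3,k=2: odd sum, total = 5-2 = 3
n=3,k=3: even sum, total = 3+9 = 12
n=3,k=4: odd sum, total = 12-4 = 8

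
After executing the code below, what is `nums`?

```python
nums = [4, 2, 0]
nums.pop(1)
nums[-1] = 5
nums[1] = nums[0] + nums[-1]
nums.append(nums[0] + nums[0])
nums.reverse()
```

[8, 9, 4]

pop(1) removes 2 → [4, 0]
nums[-1] = 5 → [4, 5]
nums[1] = nums[0]+nums[-1] = 4+5 = 9 → [4, 9]
append nums[0]+nums[0] = 4+4 = 8 → [4, 9, 8]
reverse → [8, 9, 4]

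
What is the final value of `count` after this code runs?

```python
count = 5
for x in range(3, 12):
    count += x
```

x=3: count = 5+3 = 8
x=4: count = 8+4 = 12
x=5: count = 12+5 = 17
x=6: count = 17+6 = 23
x=7: count = 23+7 = 30
x=8: count = 30+8 = 38
x=9: count = 38+9 = 47
x=10: count = 47+10 = 57
x=11: count = 57+11 = 68

68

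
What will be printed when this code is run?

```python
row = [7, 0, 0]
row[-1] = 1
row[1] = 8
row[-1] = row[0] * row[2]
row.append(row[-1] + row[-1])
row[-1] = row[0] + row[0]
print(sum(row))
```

36

row[-1] = 1 → [7, 0, 1]
row[1] = 8 → [7, 8, 1]
row[-1] = row[0]*row[2] = 7*1 = 7 → [7, 8, 7]
append row[-1]+row[-1] = 7+7 = 14 → [7, 8, 7, 14]
row[-1] = row[0]+row[0] = 7+7 = 14 → [7, 8, 7, 14]
sum = 36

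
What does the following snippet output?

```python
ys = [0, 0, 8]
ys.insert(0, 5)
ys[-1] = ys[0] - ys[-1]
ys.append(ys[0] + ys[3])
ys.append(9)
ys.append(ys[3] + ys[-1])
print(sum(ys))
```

19

insert 5 at 0 → [5, 0, 0, 8]
ys[-1] = ys[0]-ys[-1] = 5-8 = -3 → [5, 0, 0, -3]
append ys[0]+ys[3] = 5+(-3) = 2 → [5, 0, 0, -3, 2]
append 9 → [5, 0, 0, -3, 2, 9]
append ys[3]+ys[-1] = (-3)+9 = 6 → [5, 0, 0, -3, 2, 9, 6]
sum = 19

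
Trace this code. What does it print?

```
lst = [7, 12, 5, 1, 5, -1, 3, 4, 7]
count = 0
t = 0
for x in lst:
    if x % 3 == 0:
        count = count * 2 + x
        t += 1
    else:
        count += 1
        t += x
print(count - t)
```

11

x=7: not %3==0, count = 0+1 = 1; t=7
x=12: %3==0, count = 1*2+12 = 14; t=8
x=5: not %3==0, count = 14+1 = 15; t=13
x=1: not %3==0, count = 15+1 = 16; t=14
x=5: not %3==0, count = 16+1 = 17; t=19
x=-1: not %3==0, count = 17+1 = 18; t=18
x=3: %3==0, count = 18*2+3 = 39; t=19
x=4: not %3==0, count = 39+1 = 40; t=23
x=7: not %3==0, count = 40+1 = 41; t=30
count-t = 41-30 = 11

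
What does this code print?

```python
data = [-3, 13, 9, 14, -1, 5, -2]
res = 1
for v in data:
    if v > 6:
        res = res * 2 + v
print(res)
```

v=-3: not >6
v=13: >6, res = 1*2+13 = 15
v=9: >6, res = 15*2+9 = 39
v=14: >6, res = 39*2+14 = 92
v=-1: not >6
v=5: not >6
v=-2: not >6

92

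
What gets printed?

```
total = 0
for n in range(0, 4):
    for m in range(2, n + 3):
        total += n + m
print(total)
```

n=0,m=2: total = 0+2 = 2
n=1,m=2: total = 2+3 = 5
n=1,m=3: total = 5+4 = 9
n=2,m=2: total = 9+4 = 13
n=2,m=3: total = 13+5 = 18
n=2,m=4: total = 18+6 = 24
n=3,m=2: total = 24+5 = 29
n=3,m=3: total = 29+6 = 35
n=3,m=4: total = 35+7 = 42
n=3,m=5: total = 42+8 = 50

50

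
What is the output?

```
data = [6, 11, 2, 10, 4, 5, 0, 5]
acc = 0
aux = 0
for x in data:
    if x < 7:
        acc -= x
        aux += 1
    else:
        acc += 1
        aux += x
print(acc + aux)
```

x=6: <7, acc = 0-6 = -6; aux=1
x=11: not <7, acc = (-6)+1 = -5; aux=12
x=2: <7, acc = (-5)-2 = -7; aux=13
x=10: not <7, acc = (-7)+1 = -6; aux=23
x=4: <7, acc = (-6)-4 = -10; aux=24
x=5: <7, acc = (-10)-5 = -15; aux=25
x=0: <7, acc = (-15)-0 = -15; aux=26
x=5: <7, acc = (-15)-5 = -20; aux=27
acc+aux = (-20)+27 = 7

7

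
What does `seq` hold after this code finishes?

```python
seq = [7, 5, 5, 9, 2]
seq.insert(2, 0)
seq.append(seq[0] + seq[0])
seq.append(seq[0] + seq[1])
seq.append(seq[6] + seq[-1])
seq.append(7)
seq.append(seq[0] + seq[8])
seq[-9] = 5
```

[7, 5, 5, 5, 9, 2, 14, 12, 26, 7, 33]

insert 0 at 2 → [7, 5, 0, 5, 9, 2]
append seq[0]+seq[0] = 7+7 = 14 → [7, 5, 0, 5, 9, 2, 14]
append seq[0]+seq[1] = 7+5 = 12 → [7, 5, 0, 5, 9, 2, 14, 12]
append seq[6]+seq[-1] = 14+12 = 26 → [7, 5, 0, 5, 9, 2, 14, 12, 26]
append 7 → [7, 5, 0, 5, 9, 2, 14, 12, 26, 7]
append seq[0]+seq[8] = 7+26 = 33 → [7, 5, 0, 5, 9, 2, 14, 12, 26, 7, 33]
seq[-9] = 5 → [7, 5, 5, 5, 9, 2, 14, 12, 26, 7, 33]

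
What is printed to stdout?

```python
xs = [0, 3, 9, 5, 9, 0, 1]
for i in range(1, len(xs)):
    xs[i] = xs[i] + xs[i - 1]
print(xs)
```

i=1: xs[1] = 3+0 = 3 → [0, 3, 9, 5, 9, 0, 1]
i=2: xs[2] = 9+3 = 12 → [0, 3, 12, 5, 9, 0, 1]
i=3: xs[3] = 5+12 = 17 → [0, 3, 12, 17, 9, 0, 1]
i=4: xs[4] = 9+17 = 26 → [0, 3, 12, 17, 26, 0, 1]
i=5: xs[5] = 0+26 = 26 → [0, 3, 12, 17, 26, 26, 1]
i=6: xs[6] = 1+26 = 27 → [0, 3, 12, 17, 26, 26, 27]

[0, 3, 12, 17, 26, 26, 27]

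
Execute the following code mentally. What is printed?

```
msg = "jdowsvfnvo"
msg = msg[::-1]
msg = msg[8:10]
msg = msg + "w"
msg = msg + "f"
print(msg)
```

reverse → 'ovnfvswodj'
slice [8:10] → 'dj'
+ 'w' → 'djw'
+ 'f' → 'djwf'

djwf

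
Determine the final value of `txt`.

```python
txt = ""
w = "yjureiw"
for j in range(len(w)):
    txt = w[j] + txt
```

'wierujy'

j=0: prepend 'y' → 'y'
j=1: prepend 'j' → 'jy'
j=2: prepend 'u' → 'ujy'
j=3: prepend 'r' → 'rujy'
j=4: prepend 'e' → 'erujy'
j=5: prepend 'i' → 'ierujy'
j=6: prepend 'w' → 'wierujy'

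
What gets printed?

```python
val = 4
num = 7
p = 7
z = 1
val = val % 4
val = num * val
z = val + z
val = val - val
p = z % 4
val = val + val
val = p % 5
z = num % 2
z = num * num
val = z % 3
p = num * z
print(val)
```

val = 4%4 = 0
val = 7*0 = 0
z = 0+1 = 1
val = 0-0 = 0
p = 1%4 = 1
val = 0+0 = 0
val = 1%5 = 1
z = 7%2 = 1
z = 7*7 = 49
val = 49%3 = 1
p = 7*49 = 343

1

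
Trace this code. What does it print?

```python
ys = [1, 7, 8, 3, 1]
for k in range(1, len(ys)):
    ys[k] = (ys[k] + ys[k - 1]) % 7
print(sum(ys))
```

15

k=1: ys[1] = (7+1)%7 = 1 → [1, 1, 8, 3, 1]
k=2: ys[2] = (8+1)%7 = 2 → [1, 1, 2, 3, 1]
k=3: ys[3] = (3+2)%7 = 5 → [1, 1, 2, 5, 1]
k=4: ys[4] = (1+5)%7 = 6 → [1, 1, 2, 5, 6]
sum = 15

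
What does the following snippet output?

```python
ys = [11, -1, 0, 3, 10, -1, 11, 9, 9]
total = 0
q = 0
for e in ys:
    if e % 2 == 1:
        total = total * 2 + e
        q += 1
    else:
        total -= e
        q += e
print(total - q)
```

e=11: odd, total = 0*2+11 = 11; q=1
e=-1: odd, total = 11*2+(-1) = 21; q=2
e=0: not odd, total = 21-0 = 21; q=2
e=3: odd, total = 21*2+3 = 45; q=3
e=10: not odd, total = 45-10 = 35; q=13
e=-1: odd, total = 35*2+(-1) = 69; q=14
e=11: odd, total = 69*2+11 = 149; q=15
e=9: odd, total = 149*2+9 = 307; q=16
e=9: odd, total = 307*2+9 = 623; q=17
total-q = 623-17 = 606

606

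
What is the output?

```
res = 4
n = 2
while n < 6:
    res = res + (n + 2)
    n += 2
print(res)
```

14

n=2: res = 4+4 = 8
n=4: res = 8+6 = 14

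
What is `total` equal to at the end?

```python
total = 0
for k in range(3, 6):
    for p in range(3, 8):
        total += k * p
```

k=3,p=3: total = 0+9 = 9
k=3,p=4: total = 9+12 = 21
k=3,p=5: total = 21+15 = 36
k=3,p=6: total = 36+18 = 54
k=3,p=7: total = 54+21 = 75
k=4,p=3: total = 75+12 = 87
k=4,p=4: total = 87+16 = 103
k=4,p=5: total = 103+20 = 123
k=4,p=6: total = 123+24 = 147
k=4,p=7: total = 147+28 = 175
k=5,p=3: total = 175+15 = 190
k=5,p=4: total = 190+20 = 210
k=5,p=5: total = 210+25 = 235
k=5,p=6: total = 235+30 = 265
k=5,p=7: total = 265+35 = 300

300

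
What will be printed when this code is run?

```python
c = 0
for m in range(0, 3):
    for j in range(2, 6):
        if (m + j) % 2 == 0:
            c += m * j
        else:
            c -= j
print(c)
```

m=0,j=2: even sum, c = 0+0 = 0
m=0,j=3: odd sum, c = 0-3 = -3
m=0,j=4: even sum, c = (-3)+0 = -3
m=0,j=5: odd sum, c = (-3)-5 = -8
m=1,j=2: odd sum, c = (-8)-2 = -10
m=1,j=3: even sum, c = (-10)+3 = -7
m=1,j=4: odd sum, c = (-7)-4 = -11
m=1,j=5: even sum, c = (-11)+5 = -6
m=2,j=2: even sum, c = (-6)+4 = -2
m=2,j=3: odd sum, c = (-2)-3 = -5
m=2,j=4: even sum, c = (-5)+8 = 3
m=2,j=5: odd sum, c = 3-5 = -2

-2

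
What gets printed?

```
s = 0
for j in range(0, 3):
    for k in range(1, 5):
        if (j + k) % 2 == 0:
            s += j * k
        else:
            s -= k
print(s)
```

j=0,k=1: odd sum, s = 0-1 = -1
j=0,k=2: even sum, s = (-1)+0 = -1
j=0,k=3: odd sum, s = (-1)-3 = -4
j=0,k=4: even sum, s = (-4)+0 = -4
j=1,k=1: even sum, s = (-4)+1 = -3
j=1,k=2: odd sum, s = (-3)-2 = -5
j=1,k=3: even sum, s = (-5)+3 = -2
j=1,k=4: odd sum, s = (-2)-4 = -6
j=2,k=1: odd sum, s = (-6)-1 = -7
j=2,k=2: even sum, s = (-7)+4 = -3
j=2,k=3: odd sum, s = (-3)-3 = -6
j=2,k=4: even sum, s = (-6)+8 = 2

2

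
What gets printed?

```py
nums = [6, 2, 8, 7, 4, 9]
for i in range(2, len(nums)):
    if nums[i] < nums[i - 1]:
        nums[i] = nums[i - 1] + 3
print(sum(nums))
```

58

i=2: 8>=2, unchanged → [6, 2, 8, 7, 4, 9]
i=3: 7<8, nums[3] = 8+3 = 11 → [6, 2, 8, 11, 4, 9]
i=4: 4<11, nums[4] = 11+3 = 14 → [6, 2, 8, 11, 14, 9]
i=5: 9<14, nums[5] = 14+3 = 17 → [6, 2, 8, 11, 14, 17]
sum = 58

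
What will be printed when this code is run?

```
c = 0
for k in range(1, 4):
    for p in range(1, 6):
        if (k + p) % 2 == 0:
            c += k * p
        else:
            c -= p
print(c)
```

27

k=1,p=1: even sum, c = 0+1 = 1
k=1,p=2: odd sum, c = 1-2 = -1
k=1,p=3: even sum, c = (-1)+3 = 2
k=1,p=4: odd sum, c = 2-4 = -2
k=1,p=5: even sum, c = (-2)+5 = 3
k=2,p=1: odd sum, c = 3-1 = 2
k=2,p=2: even sum, c = 2+4 = 6
k=2,p=3: odd sum, c = 6-3 = 3
k=2,p=4: even sum, c = 3+8 = 11
k=2,p=5: odd sum, c = 11-5 = 6
k=3,p=1: even sum, c = 6+3 = 9
k=3,p=2: odd sum, c = 9-2 = 7
k=3,p=3: even sum, c = 7+9 = 16
k=3,p=4: odd sum, c = 16-4 = 12
k=3,p=5: even sum, c = 12+15 = 27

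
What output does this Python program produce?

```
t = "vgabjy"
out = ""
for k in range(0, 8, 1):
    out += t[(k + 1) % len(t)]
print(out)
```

gabjyvga

k=0: add t[1]='g' → 'g'
k=1: add t[2]='a' → 'ga'
k=2: add t[3]='b' → 'gab'
k=3: add t[4]='j' → 'gabj'
k=4: add t[5]='y' → 'gabjy'
k=5: add t[0]='v' → 'gabjyv'
k=6: add t[1]='g' → 'gabjyvg'
k=7: add t[2]='a' → 'gabjyvga'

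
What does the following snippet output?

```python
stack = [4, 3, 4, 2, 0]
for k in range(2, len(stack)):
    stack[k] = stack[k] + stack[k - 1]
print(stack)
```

k=2: stack[2] = 4+3 = 7 → [4, 3, 7, 2, 0]
k=3: stack[3] = 2+7 = 9 → [4, 3, 7, 9, 0]
k=4: stack[4] = 0+9 = 9 → [4, 3, 7, 9, 9]

[4, 3, 7, 9, 9]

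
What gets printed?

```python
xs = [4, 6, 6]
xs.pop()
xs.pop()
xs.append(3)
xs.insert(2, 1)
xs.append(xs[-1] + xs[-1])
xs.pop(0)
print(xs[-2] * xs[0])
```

pop() removes 6 → [4, 6]
pop() removes 6 → [4]
append 3 → [4, 3]
insert 1 at 2 → [4, 3, 1]
append xs[-1]+xs[-1] = 1+1 = 2 → [4, 3, 1, 2]
pop(0) removes 4 → [3, 1, 2]
xs[-2]*xs[0] = 1*3 = 3

3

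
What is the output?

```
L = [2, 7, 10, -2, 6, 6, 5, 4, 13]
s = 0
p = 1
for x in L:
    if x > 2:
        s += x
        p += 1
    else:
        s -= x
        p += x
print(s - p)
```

43

x=2: not >2, s = 0-2 = -2; p=3
x=7: >2, s = (-2)+7 = 5; p=4
x=10: >2, s = 5+10 = 15; p=5
x=-2: not >2, s = 15-(-2) = 17; p=3
x=6: >2, s = 17+6 = 23; p=4
x=6: >2, s = 23+6 = 29; p=5
x=5: >2, s = 29+5 = 34; p=6
x=4: >2, s = 34+4 = 38; p=7
x=13: >2, s = 38+13 = 51; p=8
s-p = 51-8 = 43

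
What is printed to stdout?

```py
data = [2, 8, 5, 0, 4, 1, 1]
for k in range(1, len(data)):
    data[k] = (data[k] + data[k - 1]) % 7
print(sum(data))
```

18

k=1: data[1] = (8+2)%7 = 3 → [2, 3, 5, 0, 4, 1, 1]
k=2: data[2] = (5+3)%7 = 1 → [2, 3, 1, 0, 4, 1, 1]
k=3: data[3] = (0+1)%7 = 1 → [2, 3, 1, 1, 4, 1, 1]
k=4: data[4] = (4+1)%7 = 5 → [2, 3, 1, 1, 5, 1, 1]
k=5: data[5] = (1+5)%7 = 6 → [2, 3, 1, 1, 5, 6, 1]
k=6: data[6] = (1+6)%7 = 0 → [2, 3, 1, 1, 5, 6, 0]
sum = 18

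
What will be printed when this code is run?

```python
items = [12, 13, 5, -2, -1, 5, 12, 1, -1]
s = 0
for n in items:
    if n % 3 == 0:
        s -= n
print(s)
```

-24

n=12: %3==0, s = 0-12 = -12
n=13: not %3==0
n=5: not %3==0
n=-2: not %3==0
n=-1: not %3==0
n=5: not %3==0
n=12: %3==0, s = (-12)-12 = -24
n=1: not %3==0
n=-1: not %3==0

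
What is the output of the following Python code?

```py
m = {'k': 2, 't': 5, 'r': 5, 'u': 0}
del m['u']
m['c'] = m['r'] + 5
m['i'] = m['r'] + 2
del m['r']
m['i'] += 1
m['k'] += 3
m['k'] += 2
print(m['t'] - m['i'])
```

-3

del 'u' → {'k': 2, 't': 5, 'r': 5}
m['c'] = m['r']+5 = 10 → {'k': 2, 't': 5, 'r': 5, 'c': 10}
m['i'] = m['r']+2 = 7 → {'k': 2, 't': 5, 'r': 5, 'c': 10, 'i': 7}
del 'r' → {'k': 2, 't': 5, 'c': 10, 'i': 7}
m['i'] = 7+1 = 8 → {'k': 2, 't': 5, 'c': 10, 'i': 8}
m['k'] = 2+3 = 5 → {'k': 5, 't': 5, 'c': 10, 'i': 8}
m['k'] = 5+2 = 7 → {'k': 7, 't': 5, 'c': 10, 'i': 8}
m['t']-m['i'] = 5-8 = -3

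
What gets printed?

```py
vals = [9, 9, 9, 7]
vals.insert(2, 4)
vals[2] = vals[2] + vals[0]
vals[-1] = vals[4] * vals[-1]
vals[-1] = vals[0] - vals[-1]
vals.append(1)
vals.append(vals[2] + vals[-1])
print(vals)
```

insert 4 at 2 → [9, 9, 4, 9, 7]
vals[2] = vals[2]+vals[0] = 4+9 = 13 → [9, 9, 13, 9, 7]
vals[-1] = vals[4]*vals[-1] = 7*7 = 49 → [9, 9, 13, 9, 49]
vals[-1] = vals[0]-vals[-1] = 9-49 = -40 → [9, 9, 13, 9, -40]
append 1 → [9, 9, 13, 9, -40, 1]
append vals[2]+vals[-1] = 13+1 = 14 → [9, 9, 13, 9, -40, 1, 14]

[9, 9, 13, 9, -40, 1, 14]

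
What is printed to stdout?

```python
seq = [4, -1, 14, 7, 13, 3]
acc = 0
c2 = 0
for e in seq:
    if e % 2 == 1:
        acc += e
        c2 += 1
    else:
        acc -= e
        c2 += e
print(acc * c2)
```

e=4: not odd, acc = 0-4 = -4; c2=4
e=-1: odd, acc = (-4)+(-1) = -5; c2=5
e=14: not odd, acc = (-5)-14 = -19; c2=19
e=7: odd, acc = (-19)+7 = -12; c2=20
e=13: odd, acc = (-12)+13 = 1; c2=21
e=3: odd, acc = 1+3 = 4; c2=22
acc*c2 = 4*22 = 88

88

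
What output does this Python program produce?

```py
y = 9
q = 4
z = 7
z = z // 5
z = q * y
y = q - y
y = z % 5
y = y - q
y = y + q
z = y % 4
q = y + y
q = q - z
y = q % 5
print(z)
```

z = 7//5 = 1
z = 4*9 = 36
y = 4-9 = -5
y = 36%5 = 1
y = 1-4 = -3
y = (-3)+4 = 1
z = 1%4 = 1
q = 1+1 = 2
q = 2-1 = 1
y = 1%5 = 1

1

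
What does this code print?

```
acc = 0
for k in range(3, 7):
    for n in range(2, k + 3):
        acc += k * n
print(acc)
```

467

k=3,n=2: acc = 0+6 = 6
k=3,n=3: acc = 6+9 = 15
k=3,n=4: acc = 15+12 = 27
k=3,n=5: acc = 27+15 = 42
k=4,n=2: acc = 42+8 = 50
k=4,n=3: acc = 50+12 = 62
k=4,n=4: acc = 62+16 = 78
k=4,n=5: acc = 78+20 = 98
k=4,n=6: acc = 98+24 = 122
k=5,n=2: acc = 122+10 = 132
k=5,n=3: acc = 132+15 = 147
k=5,n=4: acc = 147+20 = 167
k=5,n=5: acc = 167+25 = 192
k=5,n=6: acc = 192+30 = 222
k=5,n=7: acc = 222+35 = 257
k=6,n=2: acc = 257+12 = 269
k=6,n=3: acc = 269+18 = 287
k=6,n=4: acc = 287+24 = 311
k=6,n=5: acc = 311+30 = 341
k=6,n=6: acc = 341+36 = 377
k=6,n=7: acc = 377+42 = 419
k=6,n=8: acc = 419+48 = 467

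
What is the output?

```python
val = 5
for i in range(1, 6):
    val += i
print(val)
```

i=1: val = 5+1 = 6
i=2: val = 6+2 = 8
i=3: val = 8+3 = 11
i=4: val = 11+4 = 15
i=5: val = 15+5 = 20

20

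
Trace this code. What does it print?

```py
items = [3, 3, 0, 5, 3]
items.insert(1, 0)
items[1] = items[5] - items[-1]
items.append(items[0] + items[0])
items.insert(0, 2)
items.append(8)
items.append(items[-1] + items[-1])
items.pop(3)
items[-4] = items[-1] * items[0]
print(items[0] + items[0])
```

insert 0 at 1 → [3, 0, 3, 0, 5, 3]
items[1] = items[5]-items[-1] = 3-3 = 0 → [3, 0, 3, 0, 5, 3]
append items[0]+items[0] = 3+3 = 6 → [3, 0, 3, 0, 5, 3, 6]
insert 2 at 0 → [2, 3, 0, 3, 0, 5, 3, 6]
append 8 → [2, 3, 0, 3, 0, 5, 3, 6, 8]
append items[-1]+items[-1] = 8+8 = 16 → [2, 3, 0, 3, 0, 5, 3, 6, 8, 16]
pop(3) removes 3 → [2, 3, 0, 0, 5, 3, 6, 8, 16]
items[-4] = items[-1]*items[0] = 16*2 = 32 → [2, 3, 0, 0, 5, 32, 6, 8, 16]
items[0]+items[0] = 2+2 = 4

4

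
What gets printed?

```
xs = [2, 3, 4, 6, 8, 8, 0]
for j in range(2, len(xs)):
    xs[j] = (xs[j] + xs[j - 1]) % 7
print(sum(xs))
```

13

j=2: xs[2] = (4+3)%7 = 0 → [2, 3, 0, 6, 8, 8, 0]
j=3: xs[3] = (6+0)%7 = 6 → [2, 3, 0, 6, 8, 8, 0]
j=4: xs[4] = (8+6)%7 = 0 → [2, 3, 0, 6, 0, 8, 0]
j=5: xs[5] = (8+0)%7 = 1 → [2, 3, 0, 6, 0, 1, 0]
j=6: xs[6] = (0+1)%7 = 1 → [2, 3, 0, 6, 0, 1, 1]
sum = 13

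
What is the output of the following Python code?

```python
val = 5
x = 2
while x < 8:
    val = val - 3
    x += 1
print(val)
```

-13

x=2: val = 5-3 = 2
x=3: val = 2-3 = -1
x=4: val = (-1)-3 = -4
x=5: val = (-4)-3 = -7
x=6: val = (-7)-3 = -10
x=7: val = (-10)-3 = -13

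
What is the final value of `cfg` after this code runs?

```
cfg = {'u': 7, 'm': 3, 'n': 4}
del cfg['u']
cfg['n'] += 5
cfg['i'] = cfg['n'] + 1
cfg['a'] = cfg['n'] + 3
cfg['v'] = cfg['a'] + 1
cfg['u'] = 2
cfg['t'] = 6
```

{'m': 3, 'n': 9, 'i': 10, 'a': 12, 'v': 13, 'u': 2, 't': 6}

del 'u' → {'m': 3, 'n': 4}
cfg['n'] = 4+5 = 9 → {'m': 3, 'n': 9}
cfg['i'] = cfg['n']+1 = 10 → {'m': 3, 'n': 9, 'i': 10}
cfg['a'] = cfg['n']+3 = 12 → {'m': 3, 'n': 9, 'i': 10, 'a': 12}
cfg['v'] = cfg['a']+1 = 13 → {'m': 3, 'n': 9, 'i': 10, 'a': 12, 'v': 13}
cfg['u'] = 2 → {'m': 3, 'n': 9, 'i': 10, 'a': 12, 'v': 13, 'u': 2}
cfg['t'] = 6 → {'m': 3, 'n': 9, 'i': 10, 'a': 12, 'v': 13, 'u': 2, 't': 6}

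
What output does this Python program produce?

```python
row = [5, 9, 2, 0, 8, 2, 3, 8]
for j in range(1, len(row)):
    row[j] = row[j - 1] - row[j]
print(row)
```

j=1: row[1] = 5-9 = -4 → [5, -4, 2, 0, 8, 2, 3, 8]
j=2: row[2] = (-4)-2 = -6 → [5, -4, -6, 0, 8, 2, 3, 8]
j=3: row[3] = (-6)-0 = -6 → [5, -4, -6, -6, 8, 2, 3, 8]
j=4: row[4] = (-6)-8 = -14 → [5, -4, -6, -6, -14, 2, 3, 8]
j=5: row[5] = (-14)-2 = -16 → [5, -4, -6, -6, -14, -16, 3, 8]
j=6: row[6] = (-16)-3 = -19 → [5, -4, -6, -6, -14, -16, -19, 8]
j=7: row[7] = (-19)-8 = -27 → [5, -4, -6, -6, -14, -16, -19, -27]

[5, -4, -6, -6, -14, -16, -19, -27]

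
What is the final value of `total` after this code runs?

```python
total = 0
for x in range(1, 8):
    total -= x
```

x=1: total = 0-1 = -1
x=2: total = (-1)-2 = -3
x=3: total = (-3)-3 = -6
x=4: total = (-6)-4 = -10
x=5: total = (-10)-5 = -15
x=6: total = (-15)-6 = -21
x=7: total = (-21)-7 = -28

-28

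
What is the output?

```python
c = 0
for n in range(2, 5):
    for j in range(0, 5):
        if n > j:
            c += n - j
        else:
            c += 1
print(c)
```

n=2,j=0: 2>0, c = 0+2 = 2
n=2,j=1: 2>1, c = 2+1 = 3
n=2,j=2: not 2>2, c = 3+1 = 4
n=2,j=3: not 2>3, c = 4+1 = 5
n=2,j=4: not 2>4, c = 5+1 = 6
n=3,j=0: 3>0, c = 6+3 = 9
n=3,j=1: 3>1, c = 9+2 = 11
n=3,j=2: 3>2, c = 11+1 = 12
n=3,j=3: not 3>3, c = 12+1 = 13
n=3,j=4: not 3>4, c = 13+1 = 14
n=4,j=0: 4>0, c = 14+4 = 18
n=4,j=1: 4>1, c = 18+3 = 21
n=4,j=2: 4>2, c = 21+2 = 23
n=4,j=3: 4>3, c = 23+1 = 24
n=4,j=4: not 4>4, c = 24+1 = 25

25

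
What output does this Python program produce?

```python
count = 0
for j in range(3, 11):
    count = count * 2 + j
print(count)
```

j=3: count = 0*2+3 = 3
j=4: count = 3*2+4 = 10
j=5: count = 10*2+5 = 25
j=6: count = 25*2+6 = 56
j=7: count = 56*2+7 = 119
j=8: count = 119*2+8 = 246
j=9: count = 246*2+9 = 501
j=10: count = 501*2+10 = 1012

1012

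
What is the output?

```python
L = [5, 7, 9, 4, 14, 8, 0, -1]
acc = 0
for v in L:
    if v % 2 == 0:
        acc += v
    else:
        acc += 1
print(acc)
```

v=5: not even, acc = 0+1 = 1
v=7: not even, acc = 1+1 = 2
v=9: not even, acc = 2+1 = 3
v=4: even, acc = 3+4 = 7
v=14: even, acc = 7+14 = 21
v=8: even, acc = 21+8 = 29
v=0: even, acc = 29+0 = 29
v=-1: not even, acc = 29+1 = 30

30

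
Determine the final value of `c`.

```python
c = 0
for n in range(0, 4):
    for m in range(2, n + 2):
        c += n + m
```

30

n=1,m=2: c = 0+3 = 3
n=2,m=2: c = 3+4 = 7
n=2,m=3: c = 7+5 = 12
n=3,m=2: c = 12+5 = 17
n=3,m=3: c = 17+6 = 23
n=3,m=4: c = 23+7 = 30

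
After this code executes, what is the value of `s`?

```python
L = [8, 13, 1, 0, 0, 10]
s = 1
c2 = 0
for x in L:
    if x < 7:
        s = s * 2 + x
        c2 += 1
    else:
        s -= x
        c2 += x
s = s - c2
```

-200

x=8: not <7, s = 1-8 = -7; c2=8
x=13: not <7, s = (-7)-13 = -20; c2=21
x=1: <7, s = (-20)*2+1 = -39; c2=22
x=0: <7, s = (-39)*2+0 = -78; c2=23
x=0: <7, s = (-78)*2+0 = -156; c2=24
x=10: not <7, s = (-156)-10 = -166; c2=34
s-c2 = (-166)-34 = -200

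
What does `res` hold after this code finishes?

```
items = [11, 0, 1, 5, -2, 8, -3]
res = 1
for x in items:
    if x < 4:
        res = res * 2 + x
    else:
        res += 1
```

35

x=11: not <4, res = 1+1 = 2
x=0: <4, res = 2*2+0 = 4
x=1: <4, res = 4*2+1 = 9
x=5: not <4, res = 9+1 = 10
x=-2: <4, res = 10*2+(-2) = 18
x=8: not <4, res = 18+1 = 19
x=-3: <4, res = 19*2+(-3) = 35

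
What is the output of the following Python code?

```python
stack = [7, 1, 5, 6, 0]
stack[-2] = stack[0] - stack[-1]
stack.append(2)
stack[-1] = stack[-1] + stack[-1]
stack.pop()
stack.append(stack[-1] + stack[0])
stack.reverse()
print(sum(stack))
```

stack[-2] = stack[0]-stack[-1] = 7-0 = 7 → [7, 1, 5, 7, 0]
append 2 → [7, 1, 5, 7, 0, 2]
stack[-1] = stack[-1]+stack[-1] = 2+2 = 4 → [7, 1, 5, 7, 0, 4]
pop() removes 4 → [7, 1, 5, 7, 0]
append stack[-1]+stack[0] = 0+7 = 7 → [7, 1, 5, 7, 0, 7]
reverse → [7, 0, 7, 5, 1, 7]
sum = 27

27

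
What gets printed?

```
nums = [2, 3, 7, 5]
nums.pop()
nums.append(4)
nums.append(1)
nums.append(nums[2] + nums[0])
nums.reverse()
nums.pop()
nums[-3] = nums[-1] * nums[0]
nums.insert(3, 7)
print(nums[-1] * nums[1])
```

3

pop() removes 5 → [2, 3, 7]
append 4 → [2, 3, 7, 4]
append 1 → [2, 3, 7, 4, 1]
append nums[2]+nums[0] = 7+2 = 9 → [2, 3, 7, 4, 1, 9]
reverse → [9, 1, 4, 7, 3, 2]
pop() removes 2 → [9, 1, 4, 7, 3]
nums[-3] = nums[-1]*nums[0] = 3*9 = 27 → [9, 1, 27, 7, 3]
insert 7 at 3 → [9, 1, 27, 7, 7, 3]
nums[-1]*nums[1] = 3*1 = 3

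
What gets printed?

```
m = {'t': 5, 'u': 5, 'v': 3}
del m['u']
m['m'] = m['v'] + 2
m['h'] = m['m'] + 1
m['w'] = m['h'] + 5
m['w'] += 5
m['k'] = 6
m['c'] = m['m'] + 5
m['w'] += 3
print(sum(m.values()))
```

del 'u' → {'t': 5, 'v': 3}
m['m'] = m['v']+2 = 5 → {'t': 5, 'v': 3, 'm': 5}
m['h'] = m['m']+1 = 6 → {'t': 5, 'v': 3, 'm': 5, 'h': 6}
m['w'] = m['h']+5 = 11 → {'t': 5, 'v': 3, 'm': 5, 'h': 6, 'w': 11}
m['w'] = 11+5 = 16 → {'t': 5, 'v': 3, 'm': 5, 'h': 6, 'w': 16}
m['k'] = 6 → {'t': 5, 'v': 3, 'm': 5, 'h': 6, 'w': 16, 'k': 6}
m['c'] = m['m']+5 = 10 → {'t': 5, 'v': 3, 'm': 5, 'h': 6, 'w': 16, 'k': 6, 'c': 10}
m['w'] = 16+3 = 19 → {'t': 5, 'v': 3, 'm': 5, 'h': 6, 'w': 19, 'k': 6, 'c': 10}
sum of values = 54

54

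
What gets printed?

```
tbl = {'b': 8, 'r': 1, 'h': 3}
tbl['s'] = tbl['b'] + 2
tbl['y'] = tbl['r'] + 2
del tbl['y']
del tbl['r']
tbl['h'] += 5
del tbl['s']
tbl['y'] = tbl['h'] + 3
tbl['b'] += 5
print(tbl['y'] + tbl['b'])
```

24

tbl['s'] = tbl['b']+2 = 10 → {'b': 8, 'r': 1, 'h': 3, 's': 10}
tbl['y'] = tbl['r']+2 = 3 → {'b': 8, 'r': 1, 'h': 3, 's': 10, 'y': 3}
del 'y' → {'b': 8, 'r': 1, 'h': 3, 's': 10}
del 'r' → {'b': 8, 'h': 3, 's': 10}
tbl['h'] = 3+5 = 8 → {'b': 8, 'h': 8, 's': 10}
del 's' → {'b': 8, 'h': 8}
tbl['y'] = tbl['h']+3 = 11 → {'b': 8, 'h': 8, 'y': 11}
tbl['b'] = 8+5 = 13 → {'b': 13, 'h': 8, 'y': 11}
tbl['y']+tbl['b'] = 11+13 = 24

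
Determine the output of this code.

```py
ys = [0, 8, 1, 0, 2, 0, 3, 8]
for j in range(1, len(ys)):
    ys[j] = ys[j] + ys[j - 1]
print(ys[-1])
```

j=1: ys[1] = 8+0 = 8 → [0, 8, 1, 0, 2, 0, 3, 8]
j=2: ys[2] = 1+8 = 9 → [0, 8, 9, 0, 2, 0, 3, 8]
j=3: ys[3] = 0+9 = 9 → [0, 8, 9, 9, 2, 0, 3, 8]
j=4: ys[4] = 2+9 = 11 → [0, 8, 9, 9, 11, 0, 3, 8]
j=5: ys[5] = 0+11 = 11 → [0, 8, 9, 9, 11, 11, 3, 8]
j=6: ys[6] = 3+11 = 14 → [0, 8, 9, 9, 11, 11, 14, 8]
j=7: ys[7] = 8+14 = 22 → [0, 8, 9, 9, 11, 11, 14, 22]

22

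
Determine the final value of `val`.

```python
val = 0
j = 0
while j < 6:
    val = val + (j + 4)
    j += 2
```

18

j=0: val = 0+4 = 4
j=2: val = 4+6 = 10
j=4: val = 10+8 = 18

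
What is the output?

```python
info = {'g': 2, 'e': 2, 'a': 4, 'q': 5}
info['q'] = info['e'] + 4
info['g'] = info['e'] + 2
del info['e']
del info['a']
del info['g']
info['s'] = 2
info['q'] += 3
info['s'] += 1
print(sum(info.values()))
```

12

info['q'] = info['e']+4 = 6 → {'g': 2, 'e': 2, 'a': 4, 'q': 6}
info['g'] = info['e']+2 = 4 → {'g': 4, 'e': 2, 'a': 4, 'q': 6}
del 'e' → {'g': 4, 'a': 4, 'q': 6}
del 'a' → {'g': 4, 'q': 6}
del 'g' → {'q': 6}
info['s'] = 2 → {'q': 6, 's': 2}
info['q'] = 6+3 = 9 → {'q': 9, 's': 2}
info['s'] = 2+1 = 3 → {'q': 9, 's': 3}
sum of values = 12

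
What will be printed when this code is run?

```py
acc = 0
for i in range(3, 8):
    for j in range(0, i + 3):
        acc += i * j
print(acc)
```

800

i=3,j=0: acc = 0+0 = 0
i=3,j=1: acc = 0+3 = 3
i=3,j=2: acc = 3+6 = 9
i=3,j=3: acc = 9+9 = 18
i=3,j=4: acc = 18+12 = 30
i=3,j=5: acc = 30+15 = 45
i=4,j=0: acc = 45+0 = 45
i=4,j=1: acc = 45+4 = 49
i=4,j=2: acc = 49+8 = 57
i=4,j=3: acc = 57+12 = 69
i=4,j=4: acc = 69+16 = 85
i=4,j=5: acc = 85+20 = 105
i=4,j=6: acc = 105+24 = 129
i=5,j=0: acc = 129+0 = 129
i=5,j=1: acc = 129+5 = 134
i=5,j=2: acc = 134+10 = 144
i=5,j=3: acc = 144+15 = 159
i=5,j=4: acc = 159+20 = 179
i=5,j=5: acc = 179+25 = 204
i=5,j=6: acc = 204+30 = 234
i=5,j=7: acc = 234+35 = 269
i=6,j=0: acc = 269+0 = 269
i=6,j=1: acc = 269+6 = 275
i=6,j=2: acc = 275+12 = 287
i=6,j=3: acc = 287+18 = 305
i=6,j=4: acc = 305+24 = 329
i=6,j=5: acc = 329+30 = 359
i=6,j=6: acc = 359+36 = 395
i=6,j=7: acc = 395+42 = 437
i=6,j=8: acc = 437+48 = 485
i=7,j=0: acc = 485+0 = 485
i=7,j=1: acc = 485+7 = 492
i=7,j=2: acc = 492+14 = 506
i=7,j=3: acc = 506+21 = 527
i=7,j=4: acc = 527+28 = 555
i=7,j=5: acc = 555+35 = 590
i=7,j=6: acc = 590+42 = 632
i=7,j=7: acc = 632+49 = 681
i=7,j=8: acc = 681+56 = 737
i=7,j=9: acc = 737+63 = 800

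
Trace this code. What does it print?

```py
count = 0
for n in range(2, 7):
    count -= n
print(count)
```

-20

n=2: count = 0-2 = -2
n=3: count = (-2)-3 = -5
n=4: count = (-5)-4 = -9
n=5: count = (-9)-5 = -14
n=6: count = (-14)-6 = -20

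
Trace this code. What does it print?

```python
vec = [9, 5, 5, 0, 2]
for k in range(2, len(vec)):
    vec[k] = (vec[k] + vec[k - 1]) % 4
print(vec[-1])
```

k=2: vec[2] = (5+5)%4 = 2 → [9, 5, 2, 0, 2]
k=3: vec[3] = (0+2)%4 = 2 → [9, 5, 2, 2, 2]
k=4: vec[4] = (2+2)%4 = 0 → [9, 5, 2, 2, 0]

0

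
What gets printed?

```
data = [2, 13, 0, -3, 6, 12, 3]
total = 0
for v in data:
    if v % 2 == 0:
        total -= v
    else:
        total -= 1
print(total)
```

v=2: even, total = 0-2 = -2
v=13: not even, total = (-2)-1 = -3
v=0: even, total = (-3)-0 = -3
v=-3: not even, total = (-3)-1 = -4
v=6: even, total = (-4)-6 = -10
v=12: even, total = (-10)-12 = -22
v=3: not even, total = (-22)-1 = -23

-23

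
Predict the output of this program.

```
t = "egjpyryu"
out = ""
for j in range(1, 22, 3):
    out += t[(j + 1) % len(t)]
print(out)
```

j=1: add t[2]='j' → 'j'
j=4: add t[5]='r' → 'jr'
j=7: add t[0]='e' → 'jre'
j=10: add t[3]='p' → 'jrep'
j=13: add t[6]='y' → 'jrepy'
j=16: add t[1]='g' → 'jrepyg'
j=19: add t[4]='y' → 'jrepygy'

jrepygy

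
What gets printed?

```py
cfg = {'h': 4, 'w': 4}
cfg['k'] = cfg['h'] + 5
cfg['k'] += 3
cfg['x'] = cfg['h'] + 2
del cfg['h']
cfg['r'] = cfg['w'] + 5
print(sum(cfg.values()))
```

cfg['k'] = cfg['h']+5 = 9 → {'h': 4, 'w': 4, 'k': 9}
cfg['k'] = 9+3 = 12 → {'h': 4, 'w': 4, 'k': 12}
cfg['x'] = cfg['h']+2 = 6 → {'h': 4, 'w': 4, 'k': 12, 'x': 6}
del 'h' → {'w': 4, 'k': 12, 'x': 6}
cfg['r'] = cfg['w']+5 = 9 → {'w': 4, 'k': 12, 'x': 6, 'r': 9}
sum of values = 31

31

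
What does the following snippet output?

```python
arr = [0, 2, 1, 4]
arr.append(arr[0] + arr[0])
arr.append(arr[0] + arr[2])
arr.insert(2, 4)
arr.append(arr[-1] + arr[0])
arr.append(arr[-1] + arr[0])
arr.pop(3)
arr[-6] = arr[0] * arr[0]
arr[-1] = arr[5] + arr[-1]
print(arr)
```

[0, 2, 0, 4, 0, 1, 1, 2]

append arr[0]+arr[0] = 0+0 = 0 → [0, 2, 1, 4, 0]
append arr[0]+arr[2] = 0+1 = 1 → [0, 2, 1, 4, 0, 1]
insert 4 at 2 → [0, 2, 4, 1, 4, 0, 1]
append arr[-1]+arr[0] = 1+0 = 1 → [0, 2, 4, 1, 4, 0, 1, 1]
append arr[-1]+arr[0] = 1+0 = 1 → [0, 2, 4, 1, 4, 0, 1, 1, 1]
pop(3) removes 1 → [0, 2, 4, 4, 0, 1, 1, 1]
arr[-6] = arr[0]*arr[0] = 0*0 = 0 → [0, 2, 0, 4, 0, 1, 1, 1]
arr[-1] = arr[5]+arr[-1] = 1+1 = 2 → [0, 2, 0, 4, 0, 1, 1, 2]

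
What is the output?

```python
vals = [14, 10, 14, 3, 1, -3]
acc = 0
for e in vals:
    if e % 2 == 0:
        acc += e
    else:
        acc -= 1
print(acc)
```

e=14: even, acc = 0+14 = 14
e=10: even, acc = 14+10 = 24
e=14: even, acc = 24+14 = 38
e=3: not even, acc = 38-1 = 37
e=1: not even, acc = 37-1 = 36
e=-3: not even, acc = 36-1 = 35

35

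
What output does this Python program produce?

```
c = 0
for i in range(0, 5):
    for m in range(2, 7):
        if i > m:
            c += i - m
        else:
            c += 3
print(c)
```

i=0,m=2: not 0>2, c = 0+3 = 3
i=0,m=3: not 0>3, c = 3+3 = 6
i=0,m=4: not 0>4, c = 6+3 = 9
i=0,m=5: not 0>5, c = 9+3 = 12
i=0,m=6: not 0>6, c = 12+3 = 15
i=1,m=2: not 1>2, c = 15+3 = 18
i=1,m=3: not 1>3, c = 18+3 = 21
i=1,m=4: not 1>4, c = 21+3 = 24
i=1,m=5: not 1>5, c = 24+3 = 27
i=1,m=6: not 1>6, c = 27+3 = 30
i=2,m=2: not 2>2, c = 30+3 = 33
i=2,m=3: not 2>3, c = 33+3 = 36
i=2,m=4: not 2>4, c = 36+3 = 39
i=2,m=5: not 2>5, c = 39+3 = 42
i=2,m=6: not 2>6, c = 42+3 = 45
i=3,m=2: 3>2, c = 45+1 = 46
i=3,m=3: not 3>3, c = 46+3 = 49
i=3,m=4: not 3>4, c = 49+3 = 52
i=3,m=5: not 3>5, c = 52+3 = 55
i=3,m=6: not 3>6, c = 55+3 = 58
i=4,m=2: 4>2, c = 58+2 = 60
i=4,m=3: 4>3, c = 60+1 = 61
i=4,m=4: not 4>4, c = 61+3 = 64
i=4,m=5: not 4>5, c = 64+3 = 67
i=4,m=6: not 4>6, c = 67+3 = 70

70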